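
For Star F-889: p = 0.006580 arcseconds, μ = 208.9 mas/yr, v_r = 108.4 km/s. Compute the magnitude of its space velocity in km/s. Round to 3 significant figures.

d = 1/p = 1/0.006580″ = 151.98 pc.
μ = 208.9 mas/yr = 0.2089 ″/yr.
v_t = 4.740 μ d = 4.740 × 0.2089 × 151.98 = 150.49 km/s.
v = √(v_r² + v_t²) = √(108.4² + 150.49²) = √34397.8 = 185.47 km/s.

185 km/s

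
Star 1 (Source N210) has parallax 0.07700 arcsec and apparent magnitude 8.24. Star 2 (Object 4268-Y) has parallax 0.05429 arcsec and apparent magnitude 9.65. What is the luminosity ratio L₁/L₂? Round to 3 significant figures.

d₁ = 1/p₁ = 1/0.07700″ = 12.987 pc; d₂ = 1/p₂ = 1/0.05429″ = 18.42 pc.
M₁ = m₁ − 5 log₁₀ d₁ + 5 = 8.24 − 5.5675 + 5 = 7.6725.
M₂ = 9.65 − 6.3264 + 5 = 8.3236.
L₁/L₂ = 10^(0.4(M₂ − M₁)) = 10^(0.4 × 0.6511) = 10^0.26044 = 1.8215.

L₁/L₂ = 1.82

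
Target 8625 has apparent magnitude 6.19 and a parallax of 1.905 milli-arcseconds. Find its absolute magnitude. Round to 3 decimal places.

d = 1/p = 1/0.001905″ = 524.93 pc.
m − M = 5 log₁₀(524.93) − 5 = 13.6005 − 5 = 8.6005.
M = m − (m − M) = 6.19 − 8.6005 = -2.411.

M = -2.411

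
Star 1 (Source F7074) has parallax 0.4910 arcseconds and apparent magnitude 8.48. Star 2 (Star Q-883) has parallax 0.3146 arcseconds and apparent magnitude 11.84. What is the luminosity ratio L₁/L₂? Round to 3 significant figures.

d₁ = 1/p₁ = 1/0.4910″ = 2.0367 pc; d₂ = 1/p₂ = 1/0.3146″ = 3.1786 pc.
M₁ = m₁ − 5 log₁₀ d₁ + 5 = 8.48 − 1.5446 + 5 = 11.9354.
M₂ = 11.84 − 2.5112 + 5 = 14.3288.
L₁/L₂ = 10^(0.4(M₂ − M₁)) = 10^(0.4 × 2.3934) = 10^0.95736 = 9.0648.

L₁/L₂ = 9.06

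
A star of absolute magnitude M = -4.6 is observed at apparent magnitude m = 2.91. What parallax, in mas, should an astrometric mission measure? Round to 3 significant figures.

3.15 mas

m − M = 2.91 − (-4.6) = 7.51.
d = 10^((m−M)/5 + 1) = 10^2.502 = 317.69 pc.
p = 1/d = 1/317.69 = 0.0031477 arcsec = 3.1477 mas.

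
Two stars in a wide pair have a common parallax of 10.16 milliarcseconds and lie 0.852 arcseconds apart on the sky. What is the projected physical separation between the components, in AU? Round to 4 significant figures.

d = 1/p = 1/0.01016″ = 98.425 pc.
At distance d (pc), an angle of θ arcsec spans θ·d AU: s = 0.852 × 98.425 = 83.858 AU.

83.86 AU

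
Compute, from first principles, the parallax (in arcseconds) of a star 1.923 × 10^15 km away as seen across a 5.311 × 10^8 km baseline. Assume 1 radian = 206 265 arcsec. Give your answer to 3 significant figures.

θ ≈ B/d = (5.311 × 10^8) / (1.923 × 10^15) = 2.7618 × 10^-7 rad.
In arcseconds: 2.7618 × 10^-7 × 206265 = 0.056966″.

0.0570 arcsec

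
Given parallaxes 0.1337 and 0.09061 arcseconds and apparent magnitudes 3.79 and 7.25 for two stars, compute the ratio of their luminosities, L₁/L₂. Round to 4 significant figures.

L₁/L₂ = 11.12

d₁ = 1/p₁ = 1/0.1337″ = 7.4794 pc; d₂ = 1/p₂ = 1/0.09061″ = 11.036 pc.
M₁ = m₁ − 5 log₁₀ d₁ + 5 = 3.79 − 4.3693 + 5 = 4.4207.
M₂ = 7.25 − 5.2141 + 5 = 7.0359.
L₁/L₂ = 10^(0.4(M₂ − M₁)) = 10^(0.4 × 2.6152) = 10^1.04608 = 11.119.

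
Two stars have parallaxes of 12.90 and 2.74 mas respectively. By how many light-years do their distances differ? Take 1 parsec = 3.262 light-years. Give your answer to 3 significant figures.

d_A = 1/0.01290″ = 77.519 pc; d_B = 1/0.002740″ = 364.96 pc.
|d_B − d_A| = |364.96 − 77.519| = 287.44 pc = 287.44 × 3.262 ly = 937.63 ly.

938 ly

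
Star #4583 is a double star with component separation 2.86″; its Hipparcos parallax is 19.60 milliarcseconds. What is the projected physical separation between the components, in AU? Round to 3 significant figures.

146 AU

d = 1/p = 1/0.01960″ = 51.02 pc.
At distance d (pc), an angle of θ arcsec spans θ·d AU: s = 2.86 × 51.02 = 145.92 AU.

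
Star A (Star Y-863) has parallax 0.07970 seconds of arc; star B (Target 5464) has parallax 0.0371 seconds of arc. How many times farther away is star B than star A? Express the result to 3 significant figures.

Since d = 1/p, d_B/d_A = p_A/p_B.
= 0.07970 / 0.0371 = 2.1482.

2.15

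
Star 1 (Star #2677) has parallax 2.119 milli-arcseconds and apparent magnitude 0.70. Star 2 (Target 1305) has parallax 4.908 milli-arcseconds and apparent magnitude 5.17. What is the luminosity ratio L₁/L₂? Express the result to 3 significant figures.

L₁/L₂ = 329

d₁ = 1/p₁ = 1/0.002119″ = 471.92 pc; d₂ = 1/p₂ = 1/0.004908″ = 203.75 pc.
M₁ = m₁ − 5 log₁₀ d₁ + 5 = 0.70 − 13.3693 + 5 = -7.6693.
M₂ = 5.17 − 11.5455 + 5 = -1.3755.
L₁/L₂ = 10^(0.4(M₂ − M₁)) = 10^(0.4 × 6.2938) = 10^2.51752 = 329.25.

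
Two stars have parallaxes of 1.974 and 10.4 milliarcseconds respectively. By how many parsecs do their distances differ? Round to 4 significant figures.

410.4 pc

d_A = 1/0.001974″ = 506.59 pc; d_B = 1/0.01040″ = 96.154 pc.
|d_B − d_A| = |96.154 − 506.59| = 410.44 pc.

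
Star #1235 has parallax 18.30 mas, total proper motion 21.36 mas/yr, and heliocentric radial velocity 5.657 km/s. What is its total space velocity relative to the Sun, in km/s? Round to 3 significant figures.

7.91 km/s

d = 1/p = 1/0.01830″ = 54.645 pc.
μ = 21.36 mas/yr = 0.02136 ″/yr.
v_t = 4.740 μ d = 4.740 × 0.02136 × 54.645 = 5.5326 km/s.
v = √(v_r² + v_t²) = √(5.657² + 5.5326²) = √62.6113 = 7.9127 km/s.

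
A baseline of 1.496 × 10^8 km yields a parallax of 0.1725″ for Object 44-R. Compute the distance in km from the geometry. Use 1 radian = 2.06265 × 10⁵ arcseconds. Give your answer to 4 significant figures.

1.789 × 10^14 km

θ = 0.1725″ = 0.1725/206265 = 8.3630 × 10^-7 rad.
d = B/θ = (1.496 × 10^8) / (8.3630 × 10^-7) = 1.7888 × 10^14 km.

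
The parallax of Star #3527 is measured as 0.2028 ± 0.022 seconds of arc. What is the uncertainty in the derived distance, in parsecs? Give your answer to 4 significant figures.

0.5349 pc

d = 1/p, so σ_d = σ_p / p².
σ_d = 0.0220 / (0.2028)² = 0.0220 / 0.041128 = 0.53492 pc.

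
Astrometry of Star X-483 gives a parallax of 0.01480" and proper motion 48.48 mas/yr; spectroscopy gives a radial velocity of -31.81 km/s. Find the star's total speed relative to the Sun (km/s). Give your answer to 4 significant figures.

35.40 km/s

d = 1/p = 1/0.01480″ = 67.568 pc.
μ = 48.48 mas/yr = 0.04848 ″/yr.
v_t = 4.740 μ d = 4.740 × 0.04848 × 67.568 = 15.527 km/s.
v = √(v_r² + v_t²) = √((-31.81)² + 15.527²) = √1252.96 = 35.397 km/s.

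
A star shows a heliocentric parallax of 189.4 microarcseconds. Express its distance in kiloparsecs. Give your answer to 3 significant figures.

5.28 kpc

p = 189.4 microarcseconds = 0.0001894 arcsec.
d = 1/p = 1/0.0001894 = 5279.8 pc.
= 5.2798 kpc.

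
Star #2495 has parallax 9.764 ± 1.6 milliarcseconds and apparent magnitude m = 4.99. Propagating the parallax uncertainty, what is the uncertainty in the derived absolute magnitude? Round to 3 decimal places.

M = m − 5 log₁₀ d + 5 = m + 5 log₁₀ p + 5, so ∂M/∂p = 5/(p ln 10).
σ_M = (5/ln 10) · (σ_p/p) = 2.1715 × 1.6/9.764 = 2.1715 × 0.16387 = 0.35584.

σ_M = 0.356 mag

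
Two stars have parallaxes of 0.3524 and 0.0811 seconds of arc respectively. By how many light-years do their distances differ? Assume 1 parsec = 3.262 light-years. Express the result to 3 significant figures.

d_A = 1/0.3524″ = 2.8377 pc; d_B = 1/0.08110″ = 12.33 pc.
|d_B − d_A| = |12.33 − 2.8377| = 9.4923 pc = 9.4923 × 3.262 ly = 30.964 ly.

31.0 ly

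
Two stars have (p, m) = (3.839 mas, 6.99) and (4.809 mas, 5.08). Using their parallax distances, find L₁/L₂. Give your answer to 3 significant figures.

d₁ = 1/p₁ = 1/0.003839″ = 260.48 pc; d₂ = 1/p₂ = 1/0.004809″ = 207.94 pc.
M₁ = m₁ − 5 log₁₀ d₁ + 5 = 6.99 − 12.0789 + 5 = -0.0889.
M₂ = 5.08 − 11.5897 + 5 = -1.5097.
L₁/L₂ = 10^(0.4(M₂ − M₁)) = 10^(0.4 × (-1.4208)) = 10^(-0.56832) = 0.2702.

L₁/L₂ = 0.270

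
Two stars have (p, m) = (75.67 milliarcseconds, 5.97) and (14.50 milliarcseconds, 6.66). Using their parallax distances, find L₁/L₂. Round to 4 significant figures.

L₁/L₂ = 0.06932

d₁ = 1/p₁ = 1/0.07567″ = 13.215 pc; d₂ = 1/p₂ = 1/0.01450″ = 68.966 pc.
M₁ = m₁ − 5 log₁₀ d₁ + 5 = 5.97 − 5.6053 + 5 = 5.3647.
M₂ = 6.66 − 9.1932 + 5 = 2.4668.
L₁/L₂ = 10^(0.4(M₂ − M₁)) = 10^(0.4 × (-2.8979)) = 10^(-1.15916) = 0.069317.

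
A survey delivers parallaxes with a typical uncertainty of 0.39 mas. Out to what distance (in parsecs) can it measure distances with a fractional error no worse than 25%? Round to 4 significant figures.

641.0 pc

σ_d/d = σ_p/p, so the condition is σ_p/p ≤ 0.25, i.e. p ≥ σ_p/0.25.
p_min = 0.39/0.25 = 1.56 mas = 0.00156 arcsec.
d_max = 1/p_min = 1/0.00156 = 641.03 pc.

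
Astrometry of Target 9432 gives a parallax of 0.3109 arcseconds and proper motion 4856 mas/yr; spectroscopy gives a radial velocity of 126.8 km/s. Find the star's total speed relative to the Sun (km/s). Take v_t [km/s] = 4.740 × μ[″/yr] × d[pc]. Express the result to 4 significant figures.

d = 1/p = 1/0.3109″ = 3.2165 pc.
μ = 4856 mas/yr = 4.856 ″/yr.
v_t = 4.740 μ d = 4.740 × 4.856 × 3.2165 = 74.036 km/s.
v = √(v_r² + v_t²) = √(126.8² + 74.036²) = √21559.6 = 146.83 km/s.

146.8 km/s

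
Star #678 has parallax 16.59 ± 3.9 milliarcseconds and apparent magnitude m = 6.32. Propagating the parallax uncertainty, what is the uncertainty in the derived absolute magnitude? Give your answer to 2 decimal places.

σ_M = 0.51 mag

M = m − 5 log₁₀ d + 5 = m + 5 log₁₀ p + 5, so ∂M/∂p = 5/(p ln 10).
σ_M = (5/ln 10) · (σ_p/p) = 2.1715 × 3.9/16.59 = 2.1715 × 0.23508 = 0.51048.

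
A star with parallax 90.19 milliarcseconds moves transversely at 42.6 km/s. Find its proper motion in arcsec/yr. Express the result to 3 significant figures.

0.811 arcsec/yr

d = 1/p = 1/0.09019″ = 11.088 pc.
μ = v_t / (4.74 d) = 42.6 / (4.74 × 11.088) = 42.6 / 52.557 = 0.81055 ″/yr.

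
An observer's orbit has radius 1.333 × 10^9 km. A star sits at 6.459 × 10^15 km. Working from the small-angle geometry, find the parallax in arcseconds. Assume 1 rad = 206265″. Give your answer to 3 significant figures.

0.0426 arcsec

θ ≈ B/d = (1.333 × 10^9) / (6.459 × 10^15) = 2.0638 × 10^-7 rad.
In arcseconds: 2.0638 × 10^-7 × 206265 = 0.042569″.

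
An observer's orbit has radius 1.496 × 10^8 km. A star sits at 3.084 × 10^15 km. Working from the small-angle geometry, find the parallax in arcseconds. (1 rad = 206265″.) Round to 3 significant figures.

0.0100 arcsec

θ ≈ B/d = (1.496 × 10^8) / (3.084 × 10^15) = 4.8508 × 10^-8 rad.
In arcseconds: 4.8508 × 10^-8 × 206265 = 0.010006″.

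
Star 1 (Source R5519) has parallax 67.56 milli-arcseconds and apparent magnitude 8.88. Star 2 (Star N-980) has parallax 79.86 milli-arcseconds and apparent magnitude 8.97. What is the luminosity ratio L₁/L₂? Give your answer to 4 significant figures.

d₁ = 1/p₁ = 1/0.06756″ = 14.802 pc; d₂ = 1/p₂ = 1/0.07986″ = 12.522 pc.
M₁ = m₁ − 5 log₁₀ d₁ + 5 = 8.88 − 5.8516 + 5 = 8.0284.
M₂ = 8.97 − 5.4884 + 5 = 8.4816.
L₁/L₂ = 10^(0.4(M₂ − M₁)) = 10^(0.4 × 0.4532) = 10^0.18128 = 1.518.

L₁/L₂ = 1.518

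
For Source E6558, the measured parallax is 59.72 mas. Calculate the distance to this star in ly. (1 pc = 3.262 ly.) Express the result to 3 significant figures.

p = 59.72 mas = 0.05972 arcsec.
d = 1/p = 1/0.05972 = 16.745 pc.
In light-years: 16.745 × 3.262 = 54.622 ly.

54.6 ly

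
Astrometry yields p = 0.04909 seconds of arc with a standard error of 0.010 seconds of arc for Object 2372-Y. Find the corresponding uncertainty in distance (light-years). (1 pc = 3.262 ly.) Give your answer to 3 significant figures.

13.5 ly

d = 1/p, so σ_d = σ_p / p².
σ_d = 0.0100 / (0.04909)² = 0.0100 / 0.0024098 = 4.1497 pc = 4.1497 × 3.262 ly = 13.536 ly.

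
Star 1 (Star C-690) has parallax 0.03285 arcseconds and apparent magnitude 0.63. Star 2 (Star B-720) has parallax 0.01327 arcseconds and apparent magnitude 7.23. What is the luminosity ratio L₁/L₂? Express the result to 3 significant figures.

d₁ = 1/p₁ = 1/0.03285″ = 30.441 pc; d₂ = 1/p₂ = 1/0.01327″ = 75.358 pc.
M₁ = m₁ − 5 log₁₀ d₁ + 5 = 0.63 − 7.4173 + 5 = -1.7873.
M₂ = 7.23 − 9.3856 + 5 = 2.8444.
L₁/L₂ = 10^(0.4(M₂ − M₁)) = 10^(0.4 × 4.6317) = 10^1.85268 = 71.233.

L₁/L₂ = 71.2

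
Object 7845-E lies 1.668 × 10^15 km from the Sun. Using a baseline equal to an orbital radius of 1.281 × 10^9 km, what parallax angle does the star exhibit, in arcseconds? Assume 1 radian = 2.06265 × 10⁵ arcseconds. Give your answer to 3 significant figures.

0.158 arcsec

θ ≈ B/d = (1.281 × 10^9) / (1.668 × 10^15) = 7.6799 × 10^-7 rad.
In arcseconds: 7.6799 × 10^-7 × 206265 = 0.15841″.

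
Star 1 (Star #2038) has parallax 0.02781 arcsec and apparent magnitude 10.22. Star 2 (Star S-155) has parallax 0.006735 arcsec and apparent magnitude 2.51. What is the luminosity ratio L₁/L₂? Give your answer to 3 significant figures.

L₁/L₂ = 4.83 × 10^-5

d₁ = 1/p₁ = 1/0.02781″ = 35.958 pc; d₂ = 1/p₂ = 1/0.006735″ = 148.48 pc.
M₁ = m₁ − 5 log₁₀ d₁ + 5 = 10.22 − 7.7790 + 5 = 7.4410.
M₂ = 2.51 − 10.8583 + 5 = -3.3483.
L₁/L₂ = 10^(0.4(M₂ − M₁)) = 10^(0.4 × (-10.7893)) = 10^(-4.31572) = 0.000048337.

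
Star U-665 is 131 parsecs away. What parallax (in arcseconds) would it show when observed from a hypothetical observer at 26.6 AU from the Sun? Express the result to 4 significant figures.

0.2031 arcsec

p (arcsec) = B (AU) / d (pc).
p = 26.6 / 131 = 0.20305 arcsec.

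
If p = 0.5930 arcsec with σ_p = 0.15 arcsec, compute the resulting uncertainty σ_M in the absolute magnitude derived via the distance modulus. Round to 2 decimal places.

M = m − 5 log₁₀ d + 5 = m + 5 log₁₀ p + 5, so ∂M/∂p = 5/(p ln 10).
σ_M = (5/ln 10) · (σ_p/p) = 2.1715 × 0.15/0.5930 = 2.1715 × 0.25295 = 0.54928.

σ_M = 0.55 mag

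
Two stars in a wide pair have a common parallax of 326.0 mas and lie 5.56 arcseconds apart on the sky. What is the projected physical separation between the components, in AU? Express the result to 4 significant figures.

17.06 AU

d = 1/p = 1/0.3260″ = 3.0675 pc.
At distance d (pc), an angle of θ arcsec spans θ·d AU: s = 5.56 × 3.0675 = 17.055 AU.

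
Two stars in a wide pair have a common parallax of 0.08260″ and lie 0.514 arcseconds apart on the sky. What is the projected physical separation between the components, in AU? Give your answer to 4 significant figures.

d = 1/p = 1/0.08260″ = 12.107 pc.
At distance d (pc), an angle of θ arcsec spans θ·d AU: s = 0.514 × 12.107 = 6.223 AU.

6.223 AU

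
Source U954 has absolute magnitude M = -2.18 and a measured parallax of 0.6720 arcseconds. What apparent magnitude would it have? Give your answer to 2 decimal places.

d = 1/p = 1/0.6720″ = 1.4881 pc.
m − M = 5 log₁₀ d − 5 = 5 log₁₀(1.4881) − 5 = 0.8632 − 5 = -4.1368.
m = M + (m − M) = -2.18 + (-4.1368) = -6.32.

m = -6.32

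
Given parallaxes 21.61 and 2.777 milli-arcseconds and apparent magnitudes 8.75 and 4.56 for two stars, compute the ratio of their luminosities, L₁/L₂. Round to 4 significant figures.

d₁ = 1/p₁ = 1/0.02161″ = 46.275 pc; d₂ = 1/p₂ = 1/0.002777″ = 360.1 pc.
M₁ = m₁ − 5 log₁₀ d₁ + 5 = 8.75 − 8.3267 + 5 = 5.4233.
M₂ = 4.56 − 12.7821 + 5 = -3.2221.
L₁/L₂ = 10^(0.4(M₂ − M₁)) = 10^(0.4 × (-8.6454)) = 10^(-3.45816) = 0.00034821.

L₁/L₂ = 0.0003482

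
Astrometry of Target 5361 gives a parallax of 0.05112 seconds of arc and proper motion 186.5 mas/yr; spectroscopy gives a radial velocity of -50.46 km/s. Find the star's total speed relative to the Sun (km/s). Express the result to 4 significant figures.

53.34 km/s

d = 1/p = 1/0.05112″ = 19.562 pc.
μ = 186.5 mas/yr = 0.1865 ″/yr.
v_t = 4.740 μ d = 4.740 × 0.1865 × 19.562 = 17.293 km/s.
v = √(v_r² + v_t²) = √((-50.46)² + 17.293²) = √2845.26 = 53.341 km/s.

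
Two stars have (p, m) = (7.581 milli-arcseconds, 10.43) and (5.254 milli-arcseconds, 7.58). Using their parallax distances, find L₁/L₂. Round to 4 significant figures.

d₁ = 1/p₁ = 1/0.007581″ = 131.91 pc; d₂ = 1/p₂ = 1/0.005254″ = 190.33 pc.
M₁ = m₁ − 5 log₁₀ d₁ + 5 = 10.43 − 10.6014 + 5 = 4.8286.
M₂ = 7.58 − 11.3975 + 5 = 1.1825.
L₁/L₂ = 10^(0.4(M₂ − M₁)) = 10^(0.4 × (-3.6461)) = 10^(-1.45844) = 0.034798.

L₁/L₂ = 0.03480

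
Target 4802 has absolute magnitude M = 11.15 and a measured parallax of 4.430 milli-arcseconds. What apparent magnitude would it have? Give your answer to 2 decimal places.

m = 17.92

d = 1/p = 1/0.004430″ = 225.73 pc.
m − M = 5 log₁₀ d − 5 = 5 log₁₀(225.73) − 5 = 11.7679 − 5 = 6.7679.
m = M + (m − M) = 11.15 + 6.7679 = 17.92.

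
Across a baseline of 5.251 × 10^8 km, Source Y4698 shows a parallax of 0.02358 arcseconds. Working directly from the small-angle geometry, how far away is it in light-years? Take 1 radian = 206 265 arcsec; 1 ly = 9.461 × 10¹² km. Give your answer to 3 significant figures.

θ = 0.02358″ = 0.02358/206265 = 1.1432 × 10^-7 rad.
d = B/θ = (5.251 × 10^8) / (1.1432 × 10^-7) = 4.5932 × 10^15 km = (4.5932 × 10^15) / (9.461 × 10^12) ly = 485.49 ly.

485 ly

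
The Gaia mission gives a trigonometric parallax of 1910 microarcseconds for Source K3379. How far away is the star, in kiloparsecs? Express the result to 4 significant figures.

0.5236 kpc

p = 1910 microarcseconds = 0.001910 arcsec.
d = 1/p = 1/0.001910 = 523.56 pc.
= 0.52356 kpc.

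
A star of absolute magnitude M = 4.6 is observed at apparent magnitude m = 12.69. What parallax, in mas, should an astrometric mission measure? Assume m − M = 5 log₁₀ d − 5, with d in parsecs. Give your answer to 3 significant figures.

m − M = 12.69 − 4.6 = 8.09.
d = 10^((m−M)/5 + 1) = 10^2.618 = 414.95 pc.
p = 1/d = 1/414.95 = 0.0024099 arcsec = 2.4099 mas.

2.41 mas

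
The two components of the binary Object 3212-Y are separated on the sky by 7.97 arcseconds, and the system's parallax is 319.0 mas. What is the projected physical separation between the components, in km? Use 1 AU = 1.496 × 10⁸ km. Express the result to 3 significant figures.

3.74 × 10^9 km

d = 1/p = 1/0.3190″ = 3.1348 pc.
At distance d (pc), an angle of θ arcsec spans θ·d AU: s = 7.97 × 3.1348 = 24.984 AU.
= 24.984 × 1.496 × 10⁸ km = 3.7376 × 10^9 km.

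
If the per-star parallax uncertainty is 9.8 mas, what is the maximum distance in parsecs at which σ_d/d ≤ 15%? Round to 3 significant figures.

σ_d/d = σ_p/p, so the condition is σ_p/p ≤ 0.15, i.e. p ≥ σ_p/0.15.
p_min = 9.8/0.15 = 65.333 mas = 0.065333 arcsec.
d_max = 1/p_min = 1/0.065333 = 15.306 pc.

15.3 pc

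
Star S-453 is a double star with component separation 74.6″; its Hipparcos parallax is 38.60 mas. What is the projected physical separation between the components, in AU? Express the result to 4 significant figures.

1933 AU

d = 1/p = 1/0.03860″ = 25.907 pc.
At distance d (pc), an angle of θ arcsec spans θ·d AU: s = 74.6 × 25.907 = 1932.7 AU.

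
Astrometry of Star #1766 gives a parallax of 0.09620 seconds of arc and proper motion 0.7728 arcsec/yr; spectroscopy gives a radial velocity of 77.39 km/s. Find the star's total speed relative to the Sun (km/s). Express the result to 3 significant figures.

86.3 km/s

d = 1/p = 1/0.09620″ = 10.395 pc.
v_t = 4.740 μ d = 4.740 × 0.7728 × 10.395 = 38.078 km/s.
v = √(v_r² + v_t²) = √(77.39² + 38.078²) = √7439.15 = 86.251 km/s.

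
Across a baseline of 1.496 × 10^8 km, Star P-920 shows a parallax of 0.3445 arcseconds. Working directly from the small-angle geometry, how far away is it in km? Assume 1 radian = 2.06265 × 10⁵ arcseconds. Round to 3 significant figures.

8.96 × 10^13 km

θ = 0.3445″ = 0.3445/206265 = 1.6702 × 10^-6 rad.
d = B/θ = (1.496 × 10^8) / (1.6702 × 10^-6) = 8.9570 × 10^13 km.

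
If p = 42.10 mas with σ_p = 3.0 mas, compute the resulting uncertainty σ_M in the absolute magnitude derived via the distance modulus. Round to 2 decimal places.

σ_M = 0.15 mag

M = m − 5 log₁₀ d + 5 = m + 5 log₁₀ p + 5, so ∂M/∂p = 5/(p ln 10).
σ_M = (5/ln 10) · (σ_p/p) = 2.1715 × 3.0/42.10 = 2.1715 × 0.071259 = 0.15474.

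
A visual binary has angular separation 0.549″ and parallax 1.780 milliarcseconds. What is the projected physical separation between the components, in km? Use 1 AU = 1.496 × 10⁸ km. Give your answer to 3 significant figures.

4.61 × 10^10 km

d = 1/p = 1/0.001780″ = 561.8 pc.
At distance d (pc), an angle of θ arcsec spans θ·d AU: s = 0.549 × 561.8 = 308.43 AU.
= 308.43 × 1.496 × 10⁸ km = 4.6141 × 10^10 km.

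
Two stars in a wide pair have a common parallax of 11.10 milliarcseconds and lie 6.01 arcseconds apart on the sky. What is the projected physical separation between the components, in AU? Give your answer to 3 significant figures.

541 AU

d = 1/p = 1/0.01110″ = 90.09 pc.
At distance d (pc), an angle of θ arcsec spans θ·d AU: s = 6.01 × 90.09 = 541.44 AU.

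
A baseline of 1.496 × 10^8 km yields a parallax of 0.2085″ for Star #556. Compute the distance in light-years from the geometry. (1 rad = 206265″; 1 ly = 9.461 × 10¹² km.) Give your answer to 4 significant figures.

15.64 ly

θ = 0.2085″ = 0.2085/206265 = 1.0108 × 10^-6 rad.
d = B/θ = (1.496 × 10^8) / (1.0108 × 10^-6) = 1.4800 × 10^14 km = (1.4800 × 10^14) / (9.461 × 10^12) ly = 15.643 ly.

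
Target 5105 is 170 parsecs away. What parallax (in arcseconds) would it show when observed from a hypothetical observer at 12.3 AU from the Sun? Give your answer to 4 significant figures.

0.07235 arcsec

p (arcsec) = B (AU) / d (pc).
p = 12.3 / 170 = 0.072353 arcsec.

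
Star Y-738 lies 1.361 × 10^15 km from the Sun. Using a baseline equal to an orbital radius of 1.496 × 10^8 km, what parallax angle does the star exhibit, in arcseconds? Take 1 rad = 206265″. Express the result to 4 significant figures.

θ ≈ B/d = (1.496 × 10^8) / (1.361 × 10^15) = 1.0992 × 10^-7 rad.
In arcseconds: 1.0992 × 10^-7 × 206265 = 0.022673″.

0.02267 arcsec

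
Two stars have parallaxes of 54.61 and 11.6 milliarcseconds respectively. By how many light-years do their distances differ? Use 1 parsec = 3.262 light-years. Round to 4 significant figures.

d_A = 1/0.05461″ = 18.312 pc; d_B = 1/0.01160″ = 86.207 pc.
|d_B − d_A| = |86.207 − 18.312| = 67.895 pc = 67.895 × 3.262 ly = 221.47 ly.

221.5 ly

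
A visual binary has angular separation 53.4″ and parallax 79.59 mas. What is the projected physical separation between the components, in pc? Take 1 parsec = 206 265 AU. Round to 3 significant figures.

d = 1/p = 1/0.07959″ = 12.564 pc.
At distance d (pc), an angle of θ arcsec spans θ·d AU: s = 53.4 × 12.564 = 670.92 AU.
= 670.92 / 206265 = 0.0032527 pc.

0.00325 pc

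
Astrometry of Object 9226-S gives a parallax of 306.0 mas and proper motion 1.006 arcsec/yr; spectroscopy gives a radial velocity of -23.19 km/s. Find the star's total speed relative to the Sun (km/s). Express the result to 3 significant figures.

27.9 km/s

d = 1/p = 1/0.3060″ = 3.268 pc.
v_t = 4.740 μ d = 4.740 × 1.006 × 3.268 = 15.583 km/s.
v = √(v_r² + v_t²) = √((-23.19)² + 15.583²) = √780.606 = 27.939 km/s.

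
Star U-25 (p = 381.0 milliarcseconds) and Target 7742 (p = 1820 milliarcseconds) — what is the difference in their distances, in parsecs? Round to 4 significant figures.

2.075 pc

d_A = 1/0.3810″ = 2.6247 pc; d_B = 1/1.820″ = 0.54945 pc.
|d_B − d_A| = |0.54945 − 2.6247| = 2.0753 pc.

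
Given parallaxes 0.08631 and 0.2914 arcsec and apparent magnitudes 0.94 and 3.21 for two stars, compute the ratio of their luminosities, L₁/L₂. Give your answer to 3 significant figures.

d₁ = 1/p₁ = 1/0.08631″ = 11.586 pc; d₂ = 1/p₂ = 1/0.2914″ = 3.4317 pc.
M₁ = m₁ − 5 log₁₀ d₁ + 5 = 0.94 − 5.3197 + 5 = 0.6203.
M₂ = 3.21 − 2.6775 + 5 = 5.5325.
L₁/L₂ = 10^(0.4(M₂ − M₁)) = 10^(0.4 × 4.9122) = 10^1.96488 = 92.232.

L₁/L₂ = 92.2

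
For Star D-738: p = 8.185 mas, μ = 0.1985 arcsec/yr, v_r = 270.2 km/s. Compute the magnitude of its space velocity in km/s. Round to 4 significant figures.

d = 1/p = 1/0.008185″ = 122.17 pc.
v_t = 4.740 μ d = 4.740 × 0.1985 × 122.17 = 114.95 km/s.
v = √(v_r² + v_t²) = √(270.2² + 114.95²) = √86221.5 = 293.63 km/s.

293.6 km/s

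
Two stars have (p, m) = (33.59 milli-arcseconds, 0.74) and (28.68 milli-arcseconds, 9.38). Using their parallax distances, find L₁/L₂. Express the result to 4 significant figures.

d₁ = 1/p₁ = 1/0.03359″ = 29.771 pc; d₂ = 1/p₂ = 1/0.02868″ = 34.868 pc.
M₁ = m₁ − 5 log₁₀ d₁ + 5 = 0.74 − 7.3690 + 5 = -1.6290.
M₂ = 9.38 − 7.7121 + 5 = 6.6679.
L₁/L₂ = 10^(0.4(M₂ − M₁)) = 10^(0.4 × 8.2969) = 10^3.31876 = 2083.3.

L₁/L₂ = 2083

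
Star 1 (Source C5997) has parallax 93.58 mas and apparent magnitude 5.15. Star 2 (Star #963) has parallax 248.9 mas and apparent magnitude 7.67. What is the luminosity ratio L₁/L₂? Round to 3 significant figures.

L₁/L₂ = 72.1

d₁ = 1/p₁ = 1/0.09358″ = 10.686 pc; d₂ = 1/p₂ = 1/0.2489″ = 4.0177 pc.
M₁ = m₁ − 5 log₁₀ d₁ + 5 = 5.15 − 5.1441 + 5 = 5.0059.
M₂ = 7.67 − 3.0199 + 5 = 9.6501.
L₁/L₂ = 10^(0.4(M₂ − M₁)) = 10^(0.4 × 4.6442) = 10^1.85768 = 72.058.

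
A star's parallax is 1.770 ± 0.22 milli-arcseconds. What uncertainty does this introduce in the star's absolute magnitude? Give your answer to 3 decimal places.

σ_M = 0.270 mag

M = m − 5 log₁₀ d + 5 = m + 5 log₁₀ p + 5, so ∂M/∂p = 5/(p ln 10).
σ_M = (5/ln 10) · (σ_p/p) = 2.1715 × 0.22/1.770 = 2.1715 × 0.12429 = 0.2699.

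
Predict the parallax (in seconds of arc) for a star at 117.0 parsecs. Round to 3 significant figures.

0.00855 arcsec

p = 1/d = 1/117 = 0.008547 arcsec.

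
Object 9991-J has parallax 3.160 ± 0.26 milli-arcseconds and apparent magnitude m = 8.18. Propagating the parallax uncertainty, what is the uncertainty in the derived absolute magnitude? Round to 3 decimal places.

σ_M = 0.179 mag

M = m − 5 log₁₀ d + 5 = m + 5 log₁₀ p + 5, so ∂M/∂p = 5/(p ln 10).
σ_M = (5/ln 10) · (σ_p/p) = 2.1715 × 0.26/3.160 = 2.1715 × 0.082278 = 0.17867.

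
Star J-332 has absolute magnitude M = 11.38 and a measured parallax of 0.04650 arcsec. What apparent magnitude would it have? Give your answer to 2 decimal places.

m = 13.04

d = 1/p = 1/0.04650″ = 21.505 pc.
m − M = 5 log₁₀ d − 5 = 5 log₁₀(21.505) − 5 = 6.6627 − 5 = 1.6627.
m = M + (m − M) = 11.38 + 1.6627 = 13.04.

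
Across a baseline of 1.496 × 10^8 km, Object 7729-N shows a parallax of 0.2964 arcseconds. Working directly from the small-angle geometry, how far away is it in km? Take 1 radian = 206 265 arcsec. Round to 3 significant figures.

θ = 0.2964″ = 0.2964/206265 = 1.4370 × 10^-6 rad.
d = B/θ = (1.496 × 10^8) / (1.4370 × 10^-6) = 1.0411 × 10^14 km.

1.04 × 10^14 km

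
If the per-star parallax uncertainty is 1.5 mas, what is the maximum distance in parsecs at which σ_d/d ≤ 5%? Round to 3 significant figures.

σ_d/d = σ_p/p, so the condition is σ_p/p ≤ 0.05, i.e. p ≥ σ_p/0.05.
p_min = 1.5/0.05 = 30 mas = 0.03 arcsec.
d_max = 1/p_min = 1/0.03 = 33.333 pc.

33.3 pc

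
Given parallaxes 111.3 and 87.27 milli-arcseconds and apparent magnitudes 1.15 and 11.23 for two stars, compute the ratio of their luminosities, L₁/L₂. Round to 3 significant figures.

L₁/L₂ = 6620

d₁ = 1/p₁ = 1/0.1113″ = 8.9847 pc; d₂ = 1/p₂ = 1/0.08727″ = 11.459 pc.
M₁ = m₁ − 5 log₁₀ d₁ + 5 = 1.15 − 4.7675 + 5 = 1.3825.
M₂ = 11.23 − 5.2957 + 5 = 10.9343.
L₁/L₂ = 10^(0.4(M₂ − M₁)) = 10^(0.4 × 9.5518) = 10^3.82072 = 6617.9.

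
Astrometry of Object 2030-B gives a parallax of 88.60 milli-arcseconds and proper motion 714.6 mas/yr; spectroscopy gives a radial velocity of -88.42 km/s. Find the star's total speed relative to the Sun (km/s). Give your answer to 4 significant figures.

d = 1/p = 1/0.08860″ = 11.287 pc.
μ = 714.6 mas/yr = 0.7146 ″/yr.
v_t = 4.740 μ d = 4.740 × 0.7146 × 11.287 = 38.231 km/s.
v = √(v_r² + v_t²) = √((-88.42)² + 38.231²) = √9279.71 = 96.331 km/s.

96.33 km/s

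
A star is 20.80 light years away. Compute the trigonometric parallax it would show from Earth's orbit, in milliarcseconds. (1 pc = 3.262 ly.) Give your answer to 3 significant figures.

d = 20.80 ly ÷ 3.262 = 6.3765 pc.
p = 1/d = 1/6.3765 = 0.15683 arcsec.
= 0.15683 × 1000 = 156.83 mas.

157 mas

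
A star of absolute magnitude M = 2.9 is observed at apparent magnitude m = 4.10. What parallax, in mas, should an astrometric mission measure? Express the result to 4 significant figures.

57.54 mas

m − M = 4.10 − 2.9 = 1.20.
d = 10^((m−M)/5 + 1) = 10^1.240 = 17.378 pc.
p = 1/d = 1/17.378 = 0.057544 arcsec = 57.544 mas.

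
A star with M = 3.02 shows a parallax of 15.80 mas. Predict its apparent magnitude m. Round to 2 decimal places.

d = 1/p = 1/0.01580″ = 63.291 pc.
m − M = 5 log₁₀ d − 5 = 5 log₁₀(63.291) − 5 = 9.0067 − 5 = 4.0067.
m = M + (m − M) = 3.02 + 4.0067 = 7.03.

m = 7.03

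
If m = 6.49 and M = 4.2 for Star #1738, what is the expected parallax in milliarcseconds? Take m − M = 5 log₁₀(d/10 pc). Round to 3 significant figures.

m − M = 6.49 − 4.2 = 2.29.
d = 10^((m−M)/5 + 1) = 10^1.458 = 28.708 pc.
p = 1/d = 1/28.708 = 0.034833 arcsec = 34.833 mas.

34.8 mas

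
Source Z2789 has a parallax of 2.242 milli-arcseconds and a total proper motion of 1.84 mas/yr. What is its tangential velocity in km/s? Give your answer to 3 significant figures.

3.89 km/s

d = 1/p = 1/0.002242″ = 446.03 pc.
μ = 1.84 mas/yr = 0.00184 ″/yr.
v_t = 4.74 × μ × d = 4.74 × 0.00184 × 446.03 = 3.8901 km/s.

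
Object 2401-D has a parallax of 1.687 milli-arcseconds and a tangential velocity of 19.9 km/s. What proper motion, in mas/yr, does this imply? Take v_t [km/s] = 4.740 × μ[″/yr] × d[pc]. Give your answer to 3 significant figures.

7.08 mas/yr

d = 1/p = 1/0.001687″ = 592.77 pc.
μ = v_t / (4.74 d) = 19.9 / (4.74 × 592.77) = 19.9 / 2809.7 = 0.0070826 ″/yr = 7.0826 mas/yr.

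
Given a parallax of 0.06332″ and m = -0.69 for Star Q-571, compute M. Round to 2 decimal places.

M = -1.68

d = 1/p = 1/0.06332″ = 15.793 pc.
m − M = 5 log₁₀(15.793) − 5 = 5.9923 − 5 = 0.9923.
M = m − (m − M) = -0.69 − 0.9923 = -1.68.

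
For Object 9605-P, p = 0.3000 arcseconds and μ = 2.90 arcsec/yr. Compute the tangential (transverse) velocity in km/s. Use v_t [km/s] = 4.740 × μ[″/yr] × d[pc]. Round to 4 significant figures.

d = 1/p = 1/0.3000″ = 3.3333 pc.
v_t = 4.74 × μ × d = 4.74 × 2.90 × 3.3333 = 45.82 km/s.

45.82 km/s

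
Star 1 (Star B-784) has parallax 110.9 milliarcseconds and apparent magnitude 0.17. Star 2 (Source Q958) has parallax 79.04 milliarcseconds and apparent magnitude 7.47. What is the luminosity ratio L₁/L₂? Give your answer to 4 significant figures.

d₁ = 1/p₁ = 1/0.1109″ = 9.0171 pc; d₂ = 1/p₂ = 1/0.07904″ = 12.652 pc.
M₁ = m₁ − 5 log₁₀ d₁ + 5 = 0.17 − 4.7753 + 5 = 0.3947.
M₂ = 7.47 − 5.5108 + 5 = 6.9592.
L₁/L₂ = 10^(0.4(M₂ − M₁)) = 10^(0.4 × 6.5645) = 10^2.62580 = 422.47.

L₁/L₂ = 422.5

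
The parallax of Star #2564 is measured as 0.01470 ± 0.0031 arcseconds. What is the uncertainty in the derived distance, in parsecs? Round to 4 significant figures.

14.35 pc

d = 1/p, so σ_d = σ_p / p².
σ_d = 0.00310 / (0.01470)² = 0.00310 / 0.00021609 = 14.346 pc.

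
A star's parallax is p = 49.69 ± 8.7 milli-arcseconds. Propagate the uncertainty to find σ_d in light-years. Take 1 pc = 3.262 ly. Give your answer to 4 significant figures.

d = 1/p, so σ_d = σ_p / p².
σ_d = 0.00870 / (0.04969)² = 0.00870 / 0.0024691 = 3.5236 pc = 3.5236 × 3.262 ly = 11.494 ly.

11.49 ly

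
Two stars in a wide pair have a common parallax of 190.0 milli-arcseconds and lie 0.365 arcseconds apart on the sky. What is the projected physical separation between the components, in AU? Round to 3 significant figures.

d = 1/p = 1/0.1900″ = 5.2632 pc.
At distance d (pc), an angle of θ arcsec spans θ·d AU: s = 0.365 × 5.2632 = 1.9211 AU.

1.92 AU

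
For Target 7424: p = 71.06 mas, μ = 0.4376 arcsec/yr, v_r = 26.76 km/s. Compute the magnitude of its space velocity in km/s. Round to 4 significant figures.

d = 1/p = 1/0.07106″ = 14.073 pc.
v_t = 4.740 μ d = 4.740 × 0.4376 × 14.073 = 29.191 km/s.
v = √(v_r² + v_t²) = √(26.76² + 29.191²) = √1568.21 = 39.601 km/s.

39.60 km/s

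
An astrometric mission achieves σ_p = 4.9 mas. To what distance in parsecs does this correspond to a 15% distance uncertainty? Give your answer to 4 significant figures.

30.61 pc

σ_d/d = σ_p/p, so the condition is σ_p/p ≤ 0.15, i.e. p ≥ σ_p/0.15.
p_min = 4.9/0.15 = 32.667 mas = 0.032667 arcsec.
d_max = 1/p_min = 1/0.032667 = 30.612 pc.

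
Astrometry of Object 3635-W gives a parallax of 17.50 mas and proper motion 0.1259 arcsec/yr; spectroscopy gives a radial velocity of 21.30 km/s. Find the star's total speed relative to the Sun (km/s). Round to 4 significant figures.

d = 1/p = 1/0.01750″ = 57.143 pc.
v_t = 4.740 μ d = 4.740 × 0.1259 × 57.143 = 34.101 km/s.
v = √(v_r² + v_t²) = √(21.30² + 34.101²) = √1616.57 = 40.207 km/s.

40.21 km/s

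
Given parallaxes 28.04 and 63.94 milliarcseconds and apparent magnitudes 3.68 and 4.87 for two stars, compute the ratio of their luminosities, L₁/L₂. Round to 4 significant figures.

d₁ = 1/p₁ = 1/0.02804″ = 35.663 pc; d₂ = 1/p₂ = 1/0.06394″ = 15.64 pc.
M₁ = m₁ − 5 log₁₀ d₁ + 5 = 3.68 − 7.7611 + 5 = 0.9189.
M₂ = 4.87 − 5.9712 + 5 = 3.8988.
L₁/L₂ = 10^(0.4(M₂ − M₁)) = 10^(0.4 × 2.9799) = 10^1.19196 = 15.558.

L₁/L₂ = 15.56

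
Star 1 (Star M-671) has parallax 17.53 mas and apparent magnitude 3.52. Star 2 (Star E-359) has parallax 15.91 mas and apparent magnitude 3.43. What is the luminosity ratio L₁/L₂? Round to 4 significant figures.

L₁/L₂ = 0.7582

d₁ = 1/p₁ = 1/0.01753″ = 57.045 pc; d₂ = 1/p₂ = 1/0.01591″ = 62.854 pc.
M₁ = m₁ − 5 log₁₀ d₁ + 5 = 3.52 − 8.7811 + 5 = -0.2611.
M₂ = 3.43 − 8.9917 + 5 = -0.5617.
L₁/L₂ = 10^(0.4(M₂ − M₁)) = 10^(0.4 × (-0.3006)) = 10^(-0.12024) = 0.75816.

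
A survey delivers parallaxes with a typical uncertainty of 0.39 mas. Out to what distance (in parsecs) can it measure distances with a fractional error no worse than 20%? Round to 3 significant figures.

513 pc

σ_d/d = σ_p/p, so the condition is σ_p/p ≤ 0.20, i.e. p ≥ σ_p/0.20.
p_min = 0.39/0.20 = 1.95 mas = 0.00195 arcsec.
d_max = 1/p_min = 1/0.00195 = 512.82 pc.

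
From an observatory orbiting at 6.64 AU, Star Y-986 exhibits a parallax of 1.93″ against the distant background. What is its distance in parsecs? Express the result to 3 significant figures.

3.44 pc

With baseline B (in AU) and parallax p (in arcsec), d = B/p parsecs.
d = 6.64 / 1.93 = 3.4404 pc.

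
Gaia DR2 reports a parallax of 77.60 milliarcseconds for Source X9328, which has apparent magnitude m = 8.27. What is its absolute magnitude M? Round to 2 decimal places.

M = 7.72

d = 1/p = 1/0.07760″ = 12.887 pc.
m − M = 5 log₁₀(12.887) − 5 = 5.5508 − 5 = 0.5508.
M = m − (m − M) = 8.27 − 0.5508 = 7.72.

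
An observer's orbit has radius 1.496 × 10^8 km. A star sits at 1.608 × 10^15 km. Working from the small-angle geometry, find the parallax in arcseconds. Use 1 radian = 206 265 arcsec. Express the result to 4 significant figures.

θ ≈ B/d = (1.496 × 10^8) / (1.608 × 10^15) = 9.3035 × 10^-8 rad.
In arcseconds: 9.3035 × 10^-8 × 206265 = 0.01919″.

0.01919 arcsec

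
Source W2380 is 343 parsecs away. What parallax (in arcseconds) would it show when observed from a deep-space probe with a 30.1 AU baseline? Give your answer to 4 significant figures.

p (arcsec) = B (AU) / d (pc).
p = 30.1 / 343 = 0.087755 arcsec.

0.08776 arcsec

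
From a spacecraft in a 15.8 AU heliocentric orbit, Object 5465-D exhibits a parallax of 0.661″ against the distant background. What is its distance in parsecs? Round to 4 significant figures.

With baseline B (in AU) and parallax p (in arcsec), d = B/p parsecs.
d = 15.8 / 0.661 = 23.903 pc.

23.90 pc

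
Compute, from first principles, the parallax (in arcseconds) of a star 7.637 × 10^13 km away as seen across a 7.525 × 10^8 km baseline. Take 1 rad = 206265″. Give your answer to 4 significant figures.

θ ≈ B/d = (7.525 × 10^8) / (7.637 × 10^13) = 9.8533 × 10^-6 rad.
In arcseconds: 9.8533 × 10^-6 × 206265 = 2.0324″.

2.032 arcsec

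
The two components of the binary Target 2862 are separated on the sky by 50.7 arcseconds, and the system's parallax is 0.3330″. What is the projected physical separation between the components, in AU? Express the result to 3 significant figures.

d = 1/p = 1/0.3330″ = 3.003 pc.
At distance d (pc), an angle of θ arcsec spans θ·d AU: s = 50.7 × 3.003 = 152.25 AU.

152 AU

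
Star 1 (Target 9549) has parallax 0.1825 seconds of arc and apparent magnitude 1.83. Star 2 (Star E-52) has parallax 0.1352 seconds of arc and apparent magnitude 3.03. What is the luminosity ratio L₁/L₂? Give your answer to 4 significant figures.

L₁/L₂ = 1.657

d₁ = 1/p₁ = 1/0.1825″ = 5.4795 pc; d₂ = 1/p₂ = 1/0.1352″ = 7.3964 pc.
M₁ = m₁ − 5 log₁₀ d₁ + 5 = 1.83 − 3.6937 + 5 = 3.1363.
M₂ = 3.03 − 4.3451 + 5 = 3.6849.
L₁/L₂ = 10^(0.4(M₂ − M₁)) = 10^(0.4 × 0.5486) = 10^0.21944 = 1.6574.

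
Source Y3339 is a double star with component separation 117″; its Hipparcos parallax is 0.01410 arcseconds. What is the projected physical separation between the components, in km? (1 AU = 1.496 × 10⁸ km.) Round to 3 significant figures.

1.24 × 10^12 km

d = 1/p = 1/0.01410″ = 70.922 pc.
At distance d (pc), an angle of θ arcsec spans θ·d AU: s = 117 × 70.922 = 8297.9 AU.
= 8297.9 × 1.496 × 10⁸ km = 1.2414 × 10^12 km.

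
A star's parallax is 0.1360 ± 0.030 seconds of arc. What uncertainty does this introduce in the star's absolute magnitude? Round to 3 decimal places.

M = m − 5 log₁₀ d + 5 = m + 5 log₁₀ p + 5, so ∂M/∂p = 5/(p ln 10).
σ_M = (5/ln 10) · (σ_p/p) = 2.1715 × 0.030/0.1360 = 2.1715 × 0.22059 = 0.47901.

σ_M = 0.479 mag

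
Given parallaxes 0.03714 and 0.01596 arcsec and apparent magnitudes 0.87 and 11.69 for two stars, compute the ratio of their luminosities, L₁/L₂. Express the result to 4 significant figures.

d₁ = 1/p₁ = 1/0.03714″ = 26.925 pc; d₂ = 1/p₂ = 1/0.01596″ = 62.657 pc.
M₁ = m₁ − 5 log₁₀ d₁ + 5 = 0.87 − 7.1508 + 5 = -1.2808.
M₂ = 11.69 − 8.9848 + 5 = 7.7052.
L₁/L₂ = 10^(0.4(M₂ − M₁)) = 10^(0.4 × 8.9860) = 10^3.59440 = 3930.1.

L₁/L₂ = 3930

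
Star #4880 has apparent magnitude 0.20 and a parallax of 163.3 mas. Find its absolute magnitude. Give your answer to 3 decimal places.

M = 1.265

d = 1/p = 1/0.1633″ = 6.1237 pc.
m − M = 5 log₁₀(6.1237) − 5 = 3.9351 − 5 = -1.0649.
M = m − (m − M) = 0.20 − (-1.0649) = 1.265.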